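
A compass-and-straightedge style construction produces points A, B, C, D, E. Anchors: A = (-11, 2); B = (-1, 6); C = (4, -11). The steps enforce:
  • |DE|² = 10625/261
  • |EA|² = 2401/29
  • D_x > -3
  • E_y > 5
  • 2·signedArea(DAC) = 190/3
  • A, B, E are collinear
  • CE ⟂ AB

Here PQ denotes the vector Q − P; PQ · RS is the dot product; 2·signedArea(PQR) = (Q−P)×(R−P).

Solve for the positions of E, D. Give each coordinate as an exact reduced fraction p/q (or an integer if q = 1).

1. E_x = -74/29  [A, B, E are collinear ∩ CE ⟂ AB]
2. E_y = 156/29  [A, B, E are collinear ∩ CE ⟂ AB]
   → E = (-74/29, 156/29)
3. D_x = -8/3  [line 13·x + 15·y + 149/3 = 0 ∩ |DE|² = 10625/261]
4. D_y = -1  [line 13·x + 15·y + 149/3 = 0 ∩ |DE|² = 10625/261]
   → D = (-8/3, -1)

D = (-8/3, -1)
E = (-74/29, 156/29)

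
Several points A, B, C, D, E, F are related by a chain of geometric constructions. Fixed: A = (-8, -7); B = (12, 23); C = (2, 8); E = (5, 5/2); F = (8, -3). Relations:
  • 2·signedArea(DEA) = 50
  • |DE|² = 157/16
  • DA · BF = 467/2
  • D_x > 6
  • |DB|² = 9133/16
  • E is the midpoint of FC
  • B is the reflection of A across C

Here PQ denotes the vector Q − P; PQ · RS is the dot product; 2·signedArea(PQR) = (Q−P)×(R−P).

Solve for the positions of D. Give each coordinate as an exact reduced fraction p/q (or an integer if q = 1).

D = (13/2, -1/4)

1. D_x = 13/2  [2·signedArea(DEA) = 50 ∩ DA · BF = 467/2]
2. D_y = -1/4  [2·signedArea(DEA) = 50 ∩ DA · BF = 467/2]
   → D = (13/2, -1/4)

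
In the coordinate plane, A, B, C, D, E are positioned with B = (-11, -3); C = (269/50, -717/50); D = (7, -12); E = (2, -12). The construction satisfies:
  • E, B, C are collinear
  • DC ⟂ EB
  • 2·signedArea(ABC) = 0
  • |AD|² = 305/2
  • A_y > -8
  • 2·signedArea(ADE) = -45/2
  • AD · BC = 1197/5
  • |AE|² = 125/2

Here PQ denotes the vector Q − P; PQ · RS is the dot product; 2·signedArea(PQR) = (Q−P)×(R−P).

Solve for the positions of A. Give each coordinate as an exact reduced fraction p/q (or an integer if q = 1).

A = (-9/2, -15/2)

1. A_x = -9/2  [2·signedArea(ABC) = 0 ∩ AD · BC = 1197/5]
2. A_y = -15/2  [2·signedArea(ABC) = 0 ∩ AD · BC = 1197/5]
   → A = (-9/2, -15/2)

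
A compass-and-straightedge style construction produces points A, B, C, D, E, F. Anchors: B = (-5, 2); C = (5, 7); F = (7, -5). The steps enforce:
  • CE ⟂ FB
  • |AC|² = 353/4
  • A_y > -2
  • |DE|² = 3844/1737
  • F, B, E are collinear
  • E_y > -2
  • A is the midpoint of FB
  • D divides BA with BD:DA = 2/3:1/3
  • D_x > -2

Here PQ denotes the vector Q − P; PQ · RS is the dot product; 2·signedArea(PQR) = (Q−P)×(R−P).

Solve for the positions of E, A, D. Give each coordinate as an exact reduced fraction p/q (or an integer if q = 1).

A = (1, -3/2)
D = (-1, -1/3)
E = (55/193, -209/193)

1. E_x = 55/193  [F, B, E are collinear ∩ CE ⟂ FB]
2. E_y = -209/193  [F, B, E are collinear ∩ CE ⟂ FB]
   → E = (55/193, -209/193)
3. A_x = 1  [A is the midpoint of FB]
4. A_y = -3/2  [A is the midpoint of FB]
   → A = (1, -3/2)
5. D_x = -1  [D divides BA with BD:DA = 2/3:1/3]
6. D_y = -1/3  [D divides BA with BD:DA = 2/3:1/3]
   → D = (-1, -1/3)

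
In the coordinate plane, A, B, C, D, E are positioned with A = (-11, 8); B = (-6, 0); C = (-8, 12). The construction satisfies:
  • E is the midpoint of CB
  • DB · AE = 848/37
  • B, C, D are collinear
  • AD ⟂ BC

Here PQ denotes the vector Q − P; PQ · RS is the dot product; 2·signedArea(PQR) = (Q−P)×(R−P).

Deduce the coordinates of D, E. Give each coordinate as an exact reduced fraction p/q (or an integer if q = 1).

1. D_x = -275/37  [B, C, D are collinear ∩ AD ⟂ BC]
2. D_y = 318/37  [B, C, D are collinear ∩ AD ⟂ BC]
   → D = (-275/37, 318/37)
3. E_x = -7  [E is the midpoint of CB]
4. E_y = 6  [E is the midpoint of CB]
   → E = (-7, 6)

D = (-275/37, 318/37)
E = (-7, 6)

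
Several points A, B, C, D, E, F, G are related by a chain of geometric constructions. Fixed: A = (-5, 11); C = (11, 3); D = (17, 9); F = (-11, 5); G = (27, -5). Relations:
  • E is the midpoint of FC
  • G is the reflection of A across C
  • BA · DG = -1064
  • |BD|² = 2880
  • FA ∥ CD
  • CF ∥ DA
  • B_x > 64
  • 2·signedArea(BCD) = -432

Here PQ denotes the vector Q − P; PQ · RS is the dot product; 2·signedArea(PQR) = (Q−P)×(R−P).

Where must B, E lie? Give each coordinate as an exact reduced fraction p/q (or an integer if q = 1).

1. B_x = 65  [2·signedArea(BCD) = -432 ∩ BA · DG = -1064]
2. B_y = -15  [2·signedArea(BCD) = -432 ∩ BA · DG = -1064]
   → B = (65, -15)
3. E_x = 0  [E is the midpoint of FC]
4. E_y = 4  [E is the midpoint of FC]
   → E = (0, 4)

B = (65, -15)
E = (0, 4)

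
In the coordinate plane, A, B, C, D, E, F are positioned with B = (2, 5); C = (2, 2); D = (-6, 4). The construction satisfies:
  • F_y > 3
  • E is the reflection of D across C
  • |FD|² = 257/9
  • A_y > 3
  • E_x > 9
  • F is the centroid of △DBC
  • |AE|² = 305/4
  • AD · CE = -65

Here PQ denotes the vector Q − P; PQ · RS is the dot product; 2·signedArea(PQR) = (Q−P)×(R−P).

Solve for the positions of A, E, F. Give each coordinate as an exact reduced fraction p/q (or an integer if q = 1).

1. E_x = 10  [E is the reflection of D across C]
2. E_y = 0  [E is the reflection of D across C]
   → E = (10, 0)
3. F_x = -2/3  [F is the centroid of △DBC]
4. F_y = 11/3  [F is the centroid of △DBC]
   → F = (-2/3, 11/3)
5. A_x = 2  [line -8·x + 2·y + 9 = 0 ∩ |AE|² = 305/4]
6. A_y = 7/2  [line -8·x + 2·y + 9 = 0 ∩ |AE|² = 305/4]
   → A = (2, 7/2)

A = (2, 7/2)
E = (10, 0)
F = (-2/3, 11/3)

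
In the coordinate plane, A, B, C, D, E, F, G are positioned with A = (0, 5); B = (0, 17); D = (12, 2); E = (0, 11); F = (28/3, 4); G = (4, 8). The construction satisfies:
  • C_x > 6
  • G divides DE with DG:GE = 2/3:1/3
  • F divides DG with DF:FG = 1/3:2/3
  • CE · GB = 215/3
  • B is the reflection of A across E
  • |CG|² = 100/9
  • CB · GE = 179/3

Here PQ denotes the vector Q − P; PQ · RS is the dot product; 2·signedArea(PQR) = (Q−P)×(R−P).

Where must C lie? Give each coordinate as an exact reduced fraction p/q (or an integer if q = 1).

C = (20/3, 6)

1. C_x = 20/3  [CE · GB = 215/3 ∩ CB · GE = 179/3]
2. C_y = 6  [CE · GB = 215/3 ∩ CB · GE = 179/3]
   → C = (20/3, 6)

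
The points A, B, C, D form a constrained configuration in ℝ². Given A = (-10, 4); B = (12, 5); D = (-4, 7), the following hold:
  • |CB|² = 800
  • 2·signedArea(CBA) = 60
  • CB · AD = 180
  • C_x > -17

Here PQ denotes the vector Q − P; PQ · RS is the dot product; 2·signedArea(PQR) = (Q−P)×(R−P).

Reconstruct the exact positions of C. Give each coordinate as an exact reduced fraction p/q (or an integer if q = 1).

1. C_x = -16  [2·signedArea(CBA) = 60 ∩ CB · AD = 180]
2. C_y = 1  [2·signedArea(CBA) = 60 ∩ CB · AD = 180]
   → C = (-16, 1)

C = (-16, 1)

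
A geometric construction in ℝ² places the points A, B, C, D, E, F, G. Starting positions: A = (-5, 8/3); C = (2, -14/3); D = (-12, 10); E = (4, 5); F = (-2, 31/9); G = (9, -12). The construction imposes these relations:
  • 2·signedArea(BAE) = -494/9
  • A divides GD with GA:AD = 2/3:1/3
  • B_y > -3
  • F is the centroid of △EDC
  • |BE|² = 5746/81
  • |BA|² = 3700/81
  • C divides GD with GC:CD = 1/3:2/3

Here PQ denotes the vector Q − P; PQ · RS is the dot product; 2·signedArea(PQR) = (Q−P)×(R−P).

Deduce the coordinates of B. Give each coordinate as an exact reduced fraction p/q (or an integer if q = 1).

1. B_x = -1/3  [line -7/3·x + 9·y + 173/9 = 0 ∩ |BA|² = 3700/81]
2. B_y = -20/9  [line -7/3·x + 9·y + 173/9 = 0 ∩ |BA|² = 3700/81]
   → B = (-1/3, -20/9)

B = (-1/3, -20/9)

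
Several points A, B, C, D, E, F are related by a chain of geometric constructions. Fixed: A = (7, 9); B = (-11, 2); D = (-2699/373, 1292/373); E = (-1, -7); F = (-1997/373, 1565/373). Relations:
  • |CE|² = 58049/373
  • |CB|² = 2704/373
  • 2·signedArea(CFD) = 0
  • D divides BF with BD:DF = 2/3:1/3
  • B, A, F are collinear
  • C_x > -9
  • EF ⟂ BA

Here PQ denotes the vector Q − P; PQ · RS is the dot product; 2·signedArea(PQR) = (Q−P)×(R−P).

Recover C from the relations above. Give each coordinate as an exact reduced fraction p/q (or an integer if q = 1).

1. C_x = -3167/373  [line 273/373·x + -702/373·y + 4407/373 = 0 ∩ |CB|² = 2704/373]
2. C_y = 1110/373  [line 273/373·x + -702/373·y + 4407/373 = 0 ∩ |CB|² = 2704/373]
   → C = (-3167/373, 1110/373)

C = (-3167/373, 1110/373)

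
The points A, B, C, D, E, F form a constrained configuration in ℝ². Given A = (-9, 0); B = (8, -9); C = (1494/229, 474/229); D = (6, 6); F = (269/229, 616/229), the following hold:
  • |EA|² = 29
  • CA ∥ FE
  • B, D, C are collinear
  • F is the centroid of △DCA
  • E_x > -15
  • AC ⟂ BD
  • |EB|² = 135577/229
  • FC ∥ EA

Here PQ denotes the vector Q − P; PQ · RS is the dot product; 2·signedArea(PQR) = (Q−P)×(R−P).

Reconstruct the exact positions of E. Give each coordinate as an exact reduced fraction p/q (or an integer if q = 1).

1. E_x = -3286/229  [FC ∥ EA ∩ CA ∥ FE]
2. E_y = 142/229  [FC ∥ EA ∩ CA ∥ FE]
   → E = (-3286/229, 142/229)

E = (-3286/229, 142/229)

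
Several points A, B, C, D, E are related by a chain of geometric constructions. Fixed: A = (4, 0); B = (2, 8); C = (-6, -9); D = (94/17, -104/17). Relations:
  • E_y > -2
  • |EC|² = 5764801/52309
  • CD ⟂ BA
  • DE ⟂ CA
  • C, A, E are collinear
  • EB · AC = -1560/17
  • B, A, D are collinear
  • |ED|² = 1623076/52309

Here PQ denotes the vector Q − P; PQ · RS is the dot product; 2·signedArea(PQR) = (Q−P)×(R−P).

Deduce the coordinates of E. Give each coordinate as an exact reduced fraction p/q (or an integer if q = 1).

E = (5548/3077, -6084/3077)

1. E_x = 5548/3077  [C, A, E are collinear ∩ DE ⟂ CA]
2. E_y = -6084/3077  [C, A, E are collinear ∩ DE ⟂ CA]
   → E = (5548/3077, -6084/3077)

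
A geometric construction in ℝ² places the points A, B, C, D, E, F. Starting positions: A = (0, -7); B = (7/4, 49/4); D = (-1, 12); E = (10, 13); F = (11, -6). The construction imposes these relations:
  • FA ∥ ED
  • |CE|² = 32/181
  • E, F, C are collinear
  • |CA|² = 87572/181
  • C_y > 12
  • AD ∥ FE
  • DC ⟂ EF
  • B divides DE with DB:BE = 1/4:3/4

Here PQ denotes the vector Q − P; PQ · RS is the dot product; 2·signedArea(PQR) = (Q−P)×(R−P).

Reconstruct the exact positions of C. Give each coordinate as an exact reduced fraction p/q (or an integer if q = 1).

1. C_x = 1814/181  [E, F, C are collinear ∩ DC ⟂ EF]
2. C_y = 2277/181  [E, F, C are collinear ∩ DC ⟂ EF]
   → C = (1814/181, 2277/181)

C = (1814/181, 2277/181)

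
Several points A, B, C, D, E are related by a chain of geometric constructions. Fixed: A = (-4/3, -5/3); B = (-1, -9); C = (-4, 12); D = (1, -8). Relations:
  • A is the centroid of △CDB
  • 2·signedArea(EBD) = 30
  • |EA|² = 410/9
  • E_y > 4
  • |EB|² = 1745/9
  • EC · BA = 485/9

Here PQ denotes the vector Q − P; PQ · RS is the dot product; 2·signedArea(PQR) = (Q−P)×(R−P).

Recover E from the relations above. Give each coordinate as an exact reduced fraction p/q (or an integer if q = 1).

1. E_x = -11/3  [2·signedArea(EBD) = 30 ∩ EC · BA = 485/9]
2. E_y = 14/3  [2·signedArea(EBD) = 30 ∩ EC · BA = 485/9]
   → E = (-11/3, 14/3)

E = (-11/3, 14/3)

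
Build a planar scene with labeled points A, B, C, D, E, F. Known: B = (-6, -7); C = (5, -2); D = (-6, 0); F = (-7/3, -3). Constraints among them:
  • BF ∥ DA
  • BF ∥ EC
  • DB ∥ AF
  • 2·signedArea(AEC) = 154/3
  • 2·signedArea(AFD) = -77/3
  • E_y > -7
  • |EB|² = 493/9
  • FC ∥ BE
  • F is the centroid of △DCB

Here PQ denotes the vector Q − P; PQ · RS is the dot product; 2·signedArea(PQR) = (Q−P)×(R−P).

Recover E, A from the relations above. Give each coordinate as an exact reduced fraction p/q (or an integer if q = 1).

1. E_x = 4/3  [BF ∥ EC ∩ FC ∥ BE]
2. E_y = -6  [BF ∥ EC ∩ FC ∥ BE]
   → E = (4/3, -6)
3. A_x = -7/3  [DB ∥ AF ∩ BF ∥ DA]
4. A_y = 4  [DB ∥ AF ∩ BF ∥ DA]
   → A = (-7/3, 4)

A = (-7/3, 4)
E = (4/3, -6)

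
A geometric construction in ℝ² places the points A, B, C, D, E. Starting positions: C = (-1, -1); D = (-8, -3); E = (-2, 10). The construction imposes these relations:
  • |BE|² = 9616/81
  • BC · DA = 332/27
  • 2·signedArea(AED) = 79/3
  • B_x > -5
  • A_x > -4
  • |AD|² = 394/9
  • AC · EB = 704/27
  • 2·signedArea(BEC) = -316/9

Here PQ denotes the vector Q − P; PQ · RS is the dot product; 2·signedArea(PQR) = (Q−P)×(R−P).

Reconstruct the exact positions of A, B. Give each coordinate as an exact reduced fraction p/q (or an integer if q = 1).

A = (-11/3, 2)
B = (-38/9, -2/3)

1. A_x = -11/3  [line 13·x + -6·y + 179/3 = 0 ∩ |AD|² = 394/9]
2. A_y = 2  [line 13·x + -6·y + 179/3 = 0 ∩ |AD|² = 394/9]
   → A = (-11/3, 2)
3. B_x = -38/9  [AC · EB = 704/27 ∩ 2·signedArea(BEC) = -316/9]
4. B_y = -2/3  [AC · EB = 704/27 ∩ 2·signedArea(BEC) = -316/9]
   → B = (-38/9, -2/3)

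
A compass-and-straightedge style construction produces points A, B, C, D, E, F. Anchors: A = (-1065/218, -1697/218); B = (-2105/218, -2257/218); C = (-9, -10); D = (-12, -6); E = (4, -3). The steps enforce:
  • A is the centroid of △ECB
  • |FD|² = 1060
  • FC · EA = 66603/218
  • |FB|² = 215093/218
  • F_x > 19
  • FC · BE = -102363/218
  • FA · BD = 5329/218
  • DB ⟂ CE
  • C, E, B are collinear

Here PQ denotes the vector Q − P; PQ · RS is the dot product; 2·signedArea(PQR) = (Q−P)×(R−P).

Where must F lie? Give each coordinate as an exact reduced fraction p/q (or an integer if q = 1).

1. F_x = 20  [FA · BD = 5329/218 ∩ FC · EA = 66603/218]
2. F_y = 0  [FA · BD = 5329/218 ∩ FC · EA = 66603/218]
   → F = (20, 0)

F = (20, 0)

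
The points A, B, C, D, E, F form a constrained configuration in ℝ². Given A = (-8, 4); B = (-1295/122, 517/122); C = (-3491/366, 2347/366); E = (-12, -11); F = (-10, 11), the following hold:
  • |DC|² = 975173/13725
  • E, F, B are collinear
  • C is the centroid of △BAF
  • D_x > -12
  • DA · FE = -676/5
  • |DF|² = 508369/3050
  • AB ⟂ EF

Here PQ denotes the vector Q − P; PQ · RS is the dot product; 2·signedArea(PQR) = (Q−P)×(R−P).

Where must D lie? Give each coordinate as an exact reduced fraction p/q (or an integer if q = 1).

D = (-6813/610, -1133/610)

1. D_x = -6813/610  [line 2·x + 22·y + 316/5 = 0 ∩ |DF|² = 508369/3050]
2. D_y = -1133/610  [line 2·x + 22·y + 316/5 = 0 ∩ |DF|² = 508369/3050]
   → D = (-6813/610, -1133/610)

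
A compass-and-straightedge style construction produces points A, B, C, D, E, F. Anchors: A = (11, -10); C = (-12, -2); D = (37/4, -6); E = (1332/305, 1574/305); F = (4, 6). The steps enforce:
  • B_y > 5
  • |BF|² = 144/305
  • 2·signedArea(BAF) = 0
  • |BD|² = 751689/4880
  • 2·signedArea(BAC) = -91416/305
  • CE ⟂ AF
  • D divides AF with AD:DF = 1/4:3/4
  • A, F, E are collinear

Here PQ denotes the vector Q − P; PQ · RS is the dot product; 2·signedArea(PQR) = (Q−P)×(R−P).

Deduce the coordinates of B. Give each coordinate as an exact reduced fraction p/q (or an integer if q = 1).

1. B_x = 1304/305  [2·signedArea(BAF) = 0 ∩ 2·signedArea(BAC) = -91416/305]
2. B_y = 1638/305  [2·signedArea(BAF) = 0 ∩ 2·signedArea(BAC) = -91416/305]
   → B = (1304/305, 1638/305)

B = (1304/305, 1638/305)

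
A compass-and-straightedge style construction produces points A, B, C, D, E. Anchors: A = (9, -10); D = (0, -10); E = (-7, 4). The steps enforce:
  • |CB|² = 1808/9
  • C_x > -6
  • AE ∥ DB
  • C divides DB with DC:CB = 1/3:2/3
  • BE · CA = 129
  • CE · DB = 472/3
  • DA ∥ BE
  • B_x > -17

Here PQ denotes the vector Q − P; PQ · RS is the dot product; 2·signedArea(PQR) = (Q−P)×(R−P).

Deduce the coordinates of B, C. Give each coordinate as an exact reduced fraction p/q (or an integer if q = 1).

1. B_x = -16  [DA ∥ BE ∩ AE ∥ DB]
2. B_y = 4  [DA ∥ BE ∩ AE ∥ DB]
   → B = (-16, 4)
3. C_x = -16/3  [C divides DB with DC:CB = 1/3:2/3]
4. C_y = -16/3  [C divides DB with DC:CB = 1/3:2/3]
   → C = (-16/3, -16/3)

B = (-16, 4)
C = (-16/3, -16/3)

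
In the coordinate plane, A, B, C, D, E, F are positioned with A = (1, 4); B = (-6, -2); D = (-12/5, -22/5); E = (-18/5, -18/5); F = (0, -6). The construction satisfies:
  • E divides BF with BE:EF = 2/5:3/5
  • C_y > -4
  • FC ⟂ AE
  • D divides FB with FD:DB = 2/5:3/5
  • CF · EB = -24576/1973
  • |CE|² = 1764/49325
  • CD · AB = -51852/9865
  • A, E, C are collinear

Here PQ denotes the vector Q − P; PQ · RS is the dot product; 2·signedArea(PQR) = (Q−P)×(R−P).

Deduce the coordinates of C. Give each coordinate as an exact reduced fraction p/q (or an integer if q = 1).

1. C_x = -7296/1973  [A, E, C are collinear ∩ FC ⟂ AE]
2. C_y = -7422/1973  [A, E, C are collinear ∩ FC ⟂ AE]
   → C = (-7296/1973, -7422/1973)

C = (-7296/1973, -7422/1973)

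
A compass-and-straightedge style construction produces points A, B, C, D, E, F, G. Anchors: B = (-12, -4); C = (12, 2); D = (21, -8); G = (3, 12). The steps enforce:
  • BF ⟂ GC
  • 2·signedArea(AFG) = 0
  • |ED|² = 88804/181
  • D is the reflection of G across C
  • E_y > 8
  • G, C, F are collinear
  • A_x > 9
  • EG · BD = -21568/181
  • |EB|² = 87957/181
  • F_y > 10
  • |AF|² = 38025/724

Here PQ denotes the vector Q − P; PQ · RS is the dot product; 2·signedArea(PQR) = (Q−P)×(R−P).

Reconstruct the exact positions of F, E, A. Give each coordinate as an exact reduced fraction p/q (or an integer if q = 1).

1. F_x = 768/181  [G, C, F are collinear ∩ BF ⟂ GC]
2. F_y = 1922/181  [G, C, F are collinear ∩ BF ⟂ GC]
   → F = (768/181, 1922/181)
3. E_x = 1119/181  [line -33·x + 4·y + 30799/181 = 0 ∩ |ED|² = 88804/181]
4. E_y = 1532/181  [line -33·x + 4·y + 30799/181 = 0 ∩ |ED|² = 88804/181]
   → E = (1119/181, 1532/181)
5. A_x = 3291/362  [line -250/181·x + -225/181·y + 3450/181 = 0 ∩ |AF|² = 38025/724]
6. A_y = 947/181  [line -250/181·x + -225/181·y + 3450/181 = 0 ∩ |AF|² = 38025/724]
   → A = (3291/362, 947/181)

A = (3291/362, 947/181)
E = (1119/181, 1532/181)
F = (768/181, 1922/181)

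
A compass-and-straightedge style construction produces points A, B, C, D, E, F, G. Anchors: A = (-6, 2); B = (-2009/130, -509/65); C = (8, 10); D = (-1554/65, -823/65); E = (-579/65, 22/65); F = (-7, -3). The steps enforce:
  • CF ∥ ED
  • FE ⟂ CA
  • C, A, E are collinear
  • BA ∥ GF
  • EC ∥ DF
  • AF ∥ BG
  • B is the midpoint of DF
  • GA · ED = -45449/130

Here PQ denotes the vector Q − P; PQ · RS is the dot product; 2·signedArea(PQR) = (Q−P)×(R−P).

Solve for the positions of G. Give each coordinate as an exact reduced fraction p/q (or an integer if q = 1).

1. G_x = -2139/130  [BA ∥ GF ∩ AF ∥ BG]
2. G_y = -834/65  [BA ∥ GF ∩ AF ∥ BG]
   → G = (-2139/130, -834/65)

G = (-2139/130, -834/65)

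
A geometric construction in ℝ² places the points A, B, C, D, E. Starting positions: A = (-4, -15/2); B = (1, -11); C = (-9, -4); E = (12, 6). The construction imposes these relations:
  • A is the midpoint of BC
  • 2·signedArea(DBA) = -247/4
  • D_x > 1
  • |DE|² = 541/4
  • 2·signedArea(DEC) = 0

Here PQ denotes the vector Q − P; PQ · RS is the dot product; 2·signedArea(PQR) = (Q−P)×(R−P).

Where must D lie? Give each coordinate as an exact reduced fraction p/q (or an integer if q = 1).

1. D_x = 3/2  [2·signedArea(DEC) = 0 ∩ 2·signedArea(DBA) = -247/4]
2. D_y = 1  [2·signedArea(DEC) = 0 ∩ 2·signedArea(DBA) = -247/4]
   → D = (3/2, 1)

D = (3/2, 1)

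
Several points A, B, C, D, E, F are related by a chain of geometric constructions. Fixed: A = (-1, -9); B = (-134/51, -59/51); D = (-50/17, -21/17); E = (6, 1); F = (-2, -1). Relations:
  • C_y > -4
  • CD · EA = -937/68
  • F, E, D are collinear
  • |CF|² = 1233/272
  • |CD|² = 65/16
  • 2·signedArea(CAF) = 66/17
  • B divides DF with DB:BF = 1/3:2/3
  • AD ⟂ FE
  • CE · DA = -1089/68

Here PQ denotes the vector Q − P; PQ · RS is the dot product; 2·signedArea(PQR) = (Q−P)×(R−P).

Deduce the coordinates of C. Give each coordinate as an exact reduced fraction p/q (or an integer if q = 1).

C = (-151/68, -53/17)

1. C_x = -151/68  [2·signedArea(CAF) = 66/17 ∩ CD · EA = -937/68]
2. C_y = -53/17  [2·signedArea(CAF) = 66/17 ∩ CD · EA = -937/68]
   → C = (-151/68, -53/17)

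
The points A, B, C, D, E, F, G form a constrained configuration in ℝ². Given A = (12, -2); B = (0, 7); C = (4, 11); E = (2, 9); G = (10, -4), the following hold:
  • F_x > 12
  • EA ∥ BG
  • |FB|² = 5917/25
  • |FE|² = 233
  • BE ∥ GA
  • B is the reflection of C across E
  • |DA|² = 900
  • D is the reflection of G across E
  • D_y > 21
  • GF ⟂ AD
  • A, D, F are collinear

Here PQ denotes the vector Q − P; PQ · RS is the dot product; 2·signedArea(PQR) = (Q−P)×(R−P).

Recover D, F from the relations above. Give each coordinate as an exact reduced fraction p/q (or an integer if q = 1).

D = (-6, 22)
F = (306/25, -58/25)

1. D_x = -6  [D is the reflection of G across E]
2. D_y = 22  [D is the reflection of G across E]
   → D = (-6, 22)
3. F_x = 306/25  [A, D, F are collinear ∩ GF ⟂ AD]
4. F_y = -58/25  [A, D, F are collinear ∩ GF ⟂ AD]
   → F = (306/25, -58/25)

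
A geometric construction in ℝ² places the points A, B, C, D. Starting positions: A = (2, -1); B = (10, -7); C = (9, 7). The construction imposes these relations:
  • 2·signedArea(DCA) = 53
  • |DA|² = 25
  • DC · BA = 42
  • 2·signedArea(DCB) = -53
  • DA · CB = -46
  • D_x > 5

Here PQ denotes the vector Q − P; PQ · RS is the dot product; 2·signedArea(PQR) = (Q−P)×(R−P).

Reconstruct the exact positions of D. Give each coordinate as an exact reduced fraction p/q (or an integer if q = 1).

D = (6, -4)

1. D_x = 6  [DC · BA = 42 ∩ 2·signedArea(DCA) = 53]
2. D_y = -4  [DC · BA = 42 ∩ 2·signedArea(DCA) = 53]
   → D = (6, -4)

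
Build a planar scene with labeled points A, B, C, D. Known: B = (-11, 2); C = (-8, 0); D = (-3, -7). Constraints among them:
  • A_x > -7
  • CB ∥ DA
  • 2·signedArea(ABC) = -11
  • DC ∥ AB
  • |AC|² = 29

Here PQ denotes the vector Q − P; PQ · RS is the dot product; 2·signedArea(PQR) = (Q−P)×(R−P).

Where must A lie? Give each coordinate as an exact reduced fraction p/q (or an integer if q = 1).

1. A_x = -6  [DC ∥ AB ∩ CB ∥ DA]
2. A_y = -5  [DC ∥ AB ∩ CB ∥ DA]
   → A = (-6, -5)

A = (-6, -5)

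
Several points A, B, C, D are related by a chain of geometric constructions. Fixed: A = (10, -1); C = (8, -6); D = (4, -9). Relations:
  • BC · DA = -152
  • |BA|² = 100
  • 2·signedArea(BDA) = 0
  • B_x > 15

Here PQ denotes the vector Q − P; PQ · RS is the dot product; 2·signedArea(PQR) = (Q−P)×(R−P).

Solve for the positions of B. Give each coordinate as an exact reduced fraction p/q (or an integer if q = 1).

B = (16, 7)

1. B_x = 16  [2·signedArea(BDA) = 0 ∩ BC · DA = -152]
2. B_y = 7  [2·signedArea(BDA) = 0 ∩ BC · DA = -152]
   → B = (16, 7)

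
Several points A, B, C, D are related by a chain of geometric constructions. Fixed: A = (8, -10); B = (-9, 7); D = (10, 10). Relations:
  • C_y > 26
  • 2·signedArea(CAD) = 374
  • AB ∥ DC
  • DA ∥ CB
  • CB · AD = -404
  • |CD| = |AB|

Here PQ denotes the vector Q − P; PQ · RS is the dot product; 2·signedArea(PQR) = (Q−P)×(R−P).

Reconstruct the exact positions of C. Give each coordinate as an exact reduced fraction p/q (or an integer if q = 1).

1. C_x = -7  [DA ∥ CB ∩ AB ∥ DC]
2. C_y = 27  [DA ∥ CB ∩ AB ∥ DC]
   → C = (-7, 27)

C = (-7, 27)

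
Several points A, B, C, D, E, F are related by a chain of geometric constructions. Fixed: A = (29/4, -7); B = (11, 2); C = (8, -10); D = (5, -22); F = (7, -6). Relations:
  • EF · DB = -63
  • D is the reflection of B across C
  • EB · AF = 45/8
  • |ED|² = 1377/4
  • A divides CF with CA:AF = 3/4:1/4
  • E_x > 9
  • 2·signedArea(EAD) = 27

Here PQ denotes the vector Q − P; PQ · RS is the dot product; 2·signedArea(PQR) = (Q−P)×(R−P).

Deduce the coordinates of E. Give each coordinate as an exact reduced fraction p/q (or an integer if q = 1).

E = (19/2, -4)

1. E_x = 19/2  [EF · DB = -63 ∩ EB · AF = 45/8]
2. E_y = -4  [EF · DB = -63 ∩ EB · AF = 45/8]
   → E = (19/2, -4)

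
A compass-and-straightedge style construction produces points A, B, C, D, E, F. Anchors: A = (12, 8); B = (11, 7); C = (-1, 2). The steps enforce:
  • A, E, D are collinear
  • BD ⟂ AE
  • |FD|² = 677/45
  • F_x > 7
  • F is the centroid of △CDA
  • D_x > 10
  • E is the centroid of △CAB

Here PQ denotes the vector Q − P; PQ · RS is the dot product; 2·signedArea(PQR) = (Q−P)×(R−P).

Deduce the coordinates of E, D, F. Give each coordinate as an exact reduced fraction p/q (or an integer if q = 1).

D = (54/5, 37/5)
E = (22/3, 17/3)
F = (109/15, 29/5)

1. E_x = 22/3  [E is the centroid of △CAB]
2. E_y = 17/3  [E is the centroid of △CAB]
   → E = (22/3, 17/3)
3. D_x = 54/5  [A, E, D are collinear ∩ BD ⟂ AE]
4. D_y = 37/5  [A, E, D are collinear ∩ BD ⟂ AE]
   → D = (54/5, 37/5)
5. F_x = 109/15  [F is the centroid of △CDA]
6. F_y = 29/5  [F is the centroid of △CDA]
   → F = (109/15, 29/5)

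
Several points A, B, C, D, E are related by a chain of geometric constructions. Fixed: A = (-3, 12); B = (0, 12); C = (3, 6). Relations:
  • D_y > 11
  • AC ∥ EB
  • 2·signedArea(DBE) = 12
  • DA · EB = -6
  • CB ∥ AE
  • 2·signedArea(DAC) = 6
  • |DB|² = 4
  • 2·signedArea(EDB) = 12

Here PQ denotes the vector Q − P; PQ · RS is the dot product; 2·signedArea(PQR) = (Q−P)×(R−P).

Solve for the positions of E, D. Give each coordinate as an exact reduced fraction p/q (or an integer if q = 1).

D = (-2, 12)
E = (-6, 18)

1. E_x = -6  [AC ∥ EB ∩ CB ∥ AE]
2. E_y = 18  [AC ∥ EB ∩ CB ∥ AE]
   → E = (-6, 18)
3. D_x = -2  [2·signedArea(DAC) = 6 ∩ DA · EB = -6]
4. D_y = 12  [2·signedArea(DAC) = 6 ∩ DA · EB = -6]
   → D = (-2, 12)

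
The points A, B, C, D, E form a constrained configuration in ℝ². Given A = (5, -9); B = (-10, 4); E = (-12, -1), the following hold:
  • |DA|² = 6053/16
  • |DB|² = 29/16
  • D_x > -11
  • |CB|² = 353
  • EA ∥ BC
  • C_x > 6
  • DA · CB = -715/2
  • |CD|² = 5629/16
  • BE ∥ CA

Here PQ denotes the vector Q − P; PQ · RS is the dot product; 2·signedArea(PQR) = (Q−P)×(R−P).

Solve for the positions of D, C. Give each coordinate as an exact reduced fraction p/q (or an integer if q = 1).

1. C_x = 7  [BE ∥ CA ∩ EA ∥ BC]
2. C_y = -4  [BE ∥ CA ∩ EA ∥ BC]
   → C = (7, -4)
3. D_x = -21/2  [line 17·x + -8·y + 401/2 = 0 ∩ |DA|² = 6053/16]
4. D_y = 11/4  [line 17·x + -8·y + 401/2 = 0 ∩ |DA|² = 6053/16]
   → D = (-21/2, 11/4)

C = (7, -4)
D = (-21/2, 11/4)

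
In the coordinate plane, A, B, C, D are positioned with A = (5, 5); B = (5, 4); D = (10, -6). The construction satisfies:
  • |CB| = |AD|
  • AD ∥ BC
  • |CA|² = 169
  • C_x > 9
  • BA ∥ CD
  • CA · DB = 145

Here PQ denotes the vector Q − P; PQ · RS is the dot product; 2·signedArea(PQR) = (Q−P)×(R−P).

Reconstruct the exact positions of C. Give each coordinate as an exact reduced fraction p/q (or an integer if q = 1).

C = (10, -7)

1. C_x = 10  [BA ∥ CD ∩ AD ∥ BC]
2. C_y = -7  [BA ∥ CD ∩ AD ∥ BC]
   → C = (10, -7)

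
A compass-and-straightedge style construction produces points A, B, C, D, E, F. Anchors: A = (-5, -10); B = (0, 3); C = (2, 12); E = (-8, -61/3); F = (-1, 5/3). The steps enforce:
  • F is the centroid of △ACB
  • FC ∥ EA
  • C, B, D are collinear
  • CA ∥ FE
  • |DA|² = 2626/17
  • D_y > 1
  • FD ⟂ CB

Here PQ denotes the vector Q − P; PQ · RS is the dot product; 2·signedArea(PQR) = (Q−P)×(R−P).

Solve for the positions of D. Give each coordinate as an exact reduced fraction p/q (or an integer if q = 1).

1. D_x = -28/85  [C, B, D are collinear ∩ FD ⟂ CB]
2. D_y = 129/85  [C, B, D are collinear ∩ FD ⟂ CB]
   → D = (-28/85, 129/85)

D = (-28/85, 129/85)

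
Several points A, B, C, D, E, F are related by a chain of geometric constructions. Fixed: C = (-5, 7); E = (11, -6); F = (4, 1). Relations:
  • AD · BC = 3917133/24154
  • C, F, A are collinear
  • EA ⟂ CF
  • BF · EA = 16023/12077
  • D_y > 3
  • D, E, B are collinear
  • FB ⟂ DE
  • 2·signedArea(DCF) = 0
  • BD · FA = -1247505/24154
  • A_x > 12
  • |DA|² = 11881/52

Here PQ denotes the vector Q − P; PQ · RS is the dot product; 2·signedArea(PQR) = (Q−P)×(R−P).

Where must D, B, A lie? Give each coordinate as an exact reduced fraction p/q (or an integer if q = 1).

A = (157/13, -57/13)
B = (3296/929, 446/929)
D = (-1/2, 4)

1. A_x = 157/13  [C, F, A are collinear ∩ EA ⟂ CF]
2. A_y = -57/13  [C, F, A are collinear ∩ EA ⟂ CF]
   → A = (157/13, -57/13)
3. D_x = -1/2  [line 6·x + 9·y + -33 = 0 ∩ |DA|² = 11881/52]
4. D_y = 4  [line 6·x + 9·y + -33 = 0 ∩ |DA|² = 11881/52]
   → D = (-1/2, 4)
5. B_x = 3296/929  [D, E, B are collinear ∩ FB ⟂ DE]
6. B_y = 446/929  [D, E, B are collinear ∩ FB ⟂ DE]
   → B = (3296/929, 446/929)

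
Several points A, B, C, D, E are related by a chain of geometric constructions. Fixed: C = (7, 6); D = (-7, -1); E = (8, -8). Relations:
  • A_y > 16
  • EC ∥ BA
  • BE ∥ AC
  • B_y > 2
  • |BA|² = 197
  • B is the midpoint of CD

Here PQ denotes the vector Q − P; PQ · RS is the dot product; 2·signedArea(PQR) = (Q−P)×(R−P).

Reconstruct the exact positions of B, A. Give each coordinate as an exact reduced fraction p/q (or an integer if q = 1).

1. B_x = 0  [B is the midpoint of CD]
2. B_y = 5/2  [B is the midpoint of CD]
   → B = (0, 5/2)
3. A_x = -1  [BE ∥ AC ∩ EC ∥ BA]
4. A_y = 33/2  [BE ∥ AC ∩ EC ∥ BA]
   → A = (-1, 33/2)

A = (-1, 33/2)
B = (0, 5/2)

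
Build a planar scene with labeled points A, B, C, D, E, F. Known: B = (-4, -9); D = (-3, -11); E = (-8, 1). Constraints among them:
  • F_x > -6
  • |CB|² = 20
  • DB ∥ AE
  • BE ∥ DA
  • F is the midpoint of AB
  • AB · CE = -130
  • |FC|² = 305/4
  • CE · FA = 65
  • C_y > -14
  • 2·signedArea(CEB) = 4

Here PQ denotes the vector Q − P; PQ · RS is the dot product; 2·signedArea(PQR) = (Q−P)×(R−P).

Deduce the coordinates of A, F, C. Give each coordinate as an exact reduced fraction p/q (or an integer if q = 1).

1. A_x = -7  [DB ∥ AE ∩ BE ∥ DA]
2. A_y = -1  [DB ∥ AE ∩ BE ∥ DA]
   → A = (-7, -1)
3. F_x = -11/2  [F is the midpoint of AB]
4. F_y = -5  [F is the midpoint of AB]
   → F = (-11/2, -5)
5. C_x = -2  [CE · FA = 65 ∩ 2·signedArea(CEB) = 4]
6. C_y = -13  [CE · FA = 65 ∩ 2·signedArea(CEB) = 4]
   → C = (-2, -13)

A = (-7, -1)
C = (-2, -13)
F = (-11/2, -5)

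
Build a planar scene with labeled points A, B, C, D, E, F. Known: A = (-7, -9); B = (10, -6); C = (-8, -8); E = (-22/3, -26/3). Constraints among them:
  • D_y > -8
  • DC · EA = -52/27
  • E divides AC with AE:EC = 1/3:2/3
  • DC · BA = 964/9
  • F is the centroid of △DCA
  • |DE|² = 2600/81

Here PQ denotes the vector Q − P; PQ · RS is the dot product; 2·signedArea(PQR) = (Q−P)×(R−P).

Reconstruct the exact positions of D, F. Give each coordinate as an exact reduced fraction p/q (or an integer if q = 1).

1. D_x = -16/9  [DC · EA = -52/27 ∩ DC · BA = 964/9]
2. D_y = -68/9  [DC · EA = -52/27 ∩ DC · BA = 964/9]
   → D = (-16/9, -68/9)
3. F_x = -151/27  [F is the centroid of △DCA]
4. F_y = -221/27  [F is the centroid of △DCA]
   → F = (-151/27, -221/27)

D = (-16/9, -68/9)
F = (-151/27, -221/27)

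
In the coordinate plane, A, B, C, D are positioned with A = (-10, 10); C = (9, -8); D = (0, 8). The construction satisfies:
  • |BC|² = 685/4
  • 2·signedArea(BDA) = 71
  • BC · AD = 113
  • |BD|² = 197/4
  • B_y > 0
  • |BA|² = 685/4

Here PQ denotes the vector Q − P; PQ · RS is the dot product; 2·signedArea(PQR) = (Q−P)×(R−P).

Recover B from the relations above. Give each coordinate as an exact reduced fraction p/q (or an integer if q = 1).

B = (-1/2, 1)

1. B_x = -1/2  [2·signedArea(BDA) = 71 ∩ BC · AD = 113]
2. B_y = 1  [2·signedArea(BDA) = 71 ∩ BC · AD = 113]
   → B = (-1/2, 1)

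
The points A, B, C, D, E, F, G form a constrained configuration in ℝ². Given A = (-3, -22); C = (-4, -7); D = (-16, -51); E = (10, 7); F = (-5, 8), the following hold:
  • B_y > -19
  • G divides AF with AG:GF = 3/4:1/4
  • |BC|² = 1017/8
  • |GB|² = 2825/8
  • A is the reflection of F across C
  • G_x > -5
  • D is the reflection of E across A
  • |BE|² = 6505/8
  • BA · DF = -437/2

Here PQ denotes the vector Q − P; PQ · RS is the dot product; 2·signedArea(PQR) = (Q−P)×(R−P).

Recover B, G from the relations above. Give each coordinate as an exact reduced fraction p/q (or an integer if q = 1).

B = (-13/4, -73/4)
G = (-9/2, 1/2)

1. B_x = -13/4  [line -11·x + -59·y + -2225/2 = 0 ∩ |BE|² = 6505/8]
2. B_y = -73/4  [line -11·x + -59·y + -2225/2 = 0 ∩ |BE|² = 6505/8]
   → B = (-13/4, -73/4)
3. G_x = -9/2  [G divides AF with AG:GF = 3/4:1/4]
4. G_y = 1/2  [G divides AF with AG:GF = 3/4:1/4]
   → G = (-9/2, 1/2)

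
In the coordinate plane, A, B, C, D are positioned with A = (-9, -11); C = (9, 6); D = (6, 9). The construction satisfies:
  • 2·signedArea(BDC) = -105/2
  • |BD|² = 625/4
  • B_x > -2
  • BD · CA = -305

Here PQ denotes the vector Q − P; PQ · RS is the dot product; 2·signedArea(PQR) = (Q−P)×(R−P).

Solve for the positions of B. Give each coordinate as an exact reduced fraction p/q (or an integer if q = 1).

1. B_x = -3/2  [BD · CA = -305 ∩ 2·signedArea(BDC) = -105/2]
2. B_y = -1  [BD · CA = -305 ∩ 2·signedArea(BDC) = -105/2]
   → B = (-3/2, -1)

B = (-3/2, -1)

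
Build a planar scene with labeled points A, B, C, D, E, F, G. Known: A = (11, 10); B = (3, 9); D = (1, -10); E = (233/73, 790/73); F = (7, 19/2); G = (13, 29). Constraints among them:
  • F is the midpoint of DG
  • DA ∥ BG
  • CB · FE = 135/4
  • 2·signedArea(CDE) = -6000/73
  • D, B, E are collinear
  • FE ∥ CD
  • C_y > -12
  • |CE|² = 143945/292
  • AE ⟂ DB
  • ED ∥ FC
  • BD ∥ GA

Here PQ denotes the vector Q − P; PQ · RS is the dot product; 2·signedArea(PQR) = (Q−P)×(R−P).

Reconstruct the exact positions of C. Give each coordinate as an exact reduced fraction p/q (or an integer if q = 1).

1. C_x = 351/73  [FE ∥ CD ∩ ED ∥ FC]
2. C_y = -1653/146  [FE ∥ CD ∩ ED ∥ FC]
   → C = (351/73, -1653/146)

C = (351/73, -1653/146)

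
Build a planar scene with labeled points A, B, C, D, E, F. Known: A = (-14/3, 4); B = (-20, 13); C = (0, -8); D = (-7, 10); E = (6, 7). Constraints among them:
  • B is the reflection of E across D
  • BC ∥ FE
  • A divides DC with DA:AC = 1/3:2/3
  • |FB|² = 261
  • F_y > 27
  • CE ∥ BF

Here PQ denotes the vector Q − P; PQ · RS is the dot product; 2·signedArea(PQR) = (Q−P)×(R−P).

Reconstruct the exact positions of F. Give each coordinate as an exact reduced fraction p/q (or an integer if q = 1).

F = (-14, 28)

1. F_x = -14  [BC ∥ FE ∩ CE ∥ BF]
2. F_y = 28  [BC ∥ FE ∩ CE ∥ BF]
   → F = (-14, 28)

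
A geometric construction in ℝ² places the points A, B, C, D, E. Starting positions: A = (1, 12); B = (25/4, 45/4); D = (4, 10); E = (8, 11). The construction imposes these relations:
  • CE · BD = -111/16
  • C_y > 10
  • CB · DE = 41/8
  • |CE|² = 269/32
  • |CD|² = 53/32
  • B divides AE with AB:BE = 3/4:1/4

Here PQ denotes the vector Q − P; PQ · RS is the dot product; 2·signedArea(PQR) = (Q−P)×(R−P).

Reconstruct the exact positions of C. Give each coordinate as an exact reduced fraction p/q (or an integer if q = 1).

C = (41/8, 85/8)

1. C_x = 41/8  [CB · DE = 41/8 ∩ CE · BD = -111/16]
2. C_y = 85/8  [CB · DE = 41/8 ∩ CE · BD = -111/16]
   → C = (41/8, 85/8)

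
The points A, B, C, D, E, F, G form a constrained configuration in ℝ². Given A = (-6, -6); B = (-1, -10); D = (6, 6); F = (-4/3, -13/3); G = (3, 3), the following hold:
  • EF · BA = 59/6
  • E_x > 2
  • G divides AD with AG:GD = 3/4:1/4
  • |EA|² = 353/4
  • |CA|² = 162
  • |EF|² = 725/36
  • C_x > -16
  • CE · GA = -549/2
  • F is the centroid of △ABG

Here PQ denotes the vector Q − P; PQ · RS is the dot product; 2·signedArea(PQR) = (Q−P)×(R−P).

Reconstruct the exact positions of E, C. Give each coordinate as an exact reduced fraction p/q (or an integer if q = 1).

C = (-15, -15)
E = (5/2, -2)

1. E_x = 5/2  [line 5·x + -4·y + -41/2 = 0 ∩ |EF|² = 725/36]
2. E_y = -2  [line 5·x + -4·y + -41/2 = 0 ∩ |EF|² = 725/36]
   → E = (5/2, -2)
3. C_x = -15  [line 9·x + 9·y + 270 = 0 ∩ |CA|² = 162]
4. C_y = -15  [line 9·x + 9·y + 270 = 0 ∩ |CA|² = 162]
   → C = (-15, -15)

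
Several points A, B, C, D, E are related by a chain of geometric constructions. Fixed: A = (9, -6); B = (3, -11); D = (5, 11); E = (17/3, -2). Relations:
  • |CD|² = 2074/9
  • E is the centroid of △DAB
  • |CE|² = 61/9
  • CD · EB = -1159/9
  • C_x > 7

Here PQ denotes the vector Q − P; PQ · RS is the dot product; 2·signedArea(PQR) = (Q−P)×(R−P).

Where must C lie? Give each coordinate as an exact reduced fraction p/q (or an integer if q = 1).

1. C_x = 22/3  [line 8/3·x + 9·y + 148/9 = 0 ∩ |CE|² = 61/9]
2. C_y = -4  [line 8/3·x + 9·y + 148/9 = 0 ∩ |CE|² = 61/9]
   → C = (22/3, -4)

C = (22/3, -4)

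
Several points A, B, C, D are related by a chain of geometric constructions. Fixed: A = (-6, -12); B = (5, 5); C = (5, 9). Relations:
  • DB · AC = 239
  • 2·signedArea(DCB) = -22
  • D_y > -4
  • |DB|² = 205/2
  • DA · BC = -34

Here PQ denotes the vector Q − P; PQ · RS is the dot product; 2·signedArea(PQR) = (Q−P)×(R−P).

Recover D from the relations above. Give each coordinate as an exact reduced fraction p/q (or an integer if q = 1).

1. D_x = -1/2  [DA · BC = -34 ∩ 2·signedArea(DCB) = -22]
2. D_y = -7/2  [DA · BC = -34 ∩ 2·signedArea(DCB) = -22]
   → D = (-1/2, -7/2)

D = (-1/2, -7/2)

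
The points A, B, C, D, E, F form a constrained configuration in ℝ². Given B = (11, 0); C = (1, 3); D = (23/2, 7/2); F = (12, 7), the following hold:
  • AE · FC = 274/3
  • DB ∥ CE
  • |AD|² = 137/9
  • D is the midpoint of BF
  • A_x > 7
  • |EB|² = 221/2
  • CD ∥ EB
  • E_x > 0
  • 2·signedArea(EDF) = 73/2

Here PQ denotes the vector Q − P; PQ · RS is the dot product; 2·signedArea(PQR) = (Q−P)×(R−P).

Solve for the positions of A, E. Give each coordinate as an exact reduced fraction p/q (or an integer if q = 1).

A = (47/6, 13/6)
E = (1/2, -1/2)

1. E_x = 1/2  [CD ∥ EB ∩ DB ∥ CE]
2. E_y = -1/2  [CD ∥ EB ∩ DB ∥ CE]
   → E = (1/2, -1/2)
3. A_x = 47/6  [line 11·x + 4·y + -569/6 = 0 ∩ |AD|² = 137/9]
4. A_y = 13/6  [line 11·x + 4·y + -569/6 = 0 ∩ |AD|² = 137/9]
   → A = (47/6, 13/6)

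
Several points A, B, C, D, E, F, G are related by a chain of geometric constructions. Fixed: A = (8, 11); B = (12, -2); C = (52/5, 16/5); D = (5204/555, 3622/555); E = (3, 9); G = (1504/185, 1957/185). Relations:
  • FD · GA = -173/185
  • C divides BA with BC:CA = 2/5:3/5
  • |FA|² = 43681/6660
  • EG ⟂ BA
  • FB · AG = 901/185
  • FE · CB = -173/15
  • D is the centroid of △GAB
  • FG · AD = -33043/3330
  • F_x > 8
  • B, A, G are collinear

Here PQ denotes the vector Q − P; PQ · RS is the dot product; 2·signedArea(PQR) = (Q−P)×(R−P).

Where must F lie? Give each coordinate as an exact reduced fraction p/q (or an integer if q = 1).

F = (4858/555, 9493/1110)

1. F_x = 4858/555  [line -764/555·x + 2483/555·y + -87287/3330 = 0 ∩ |FA|² = 43681/6660]
2. F_y = 9493/1110  [line -764/555·x + 2483/555·y + -87287/3330 = 0 ∩ |FA|² = 43681/6660]
   → F = (4858/555, 9493/1110)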